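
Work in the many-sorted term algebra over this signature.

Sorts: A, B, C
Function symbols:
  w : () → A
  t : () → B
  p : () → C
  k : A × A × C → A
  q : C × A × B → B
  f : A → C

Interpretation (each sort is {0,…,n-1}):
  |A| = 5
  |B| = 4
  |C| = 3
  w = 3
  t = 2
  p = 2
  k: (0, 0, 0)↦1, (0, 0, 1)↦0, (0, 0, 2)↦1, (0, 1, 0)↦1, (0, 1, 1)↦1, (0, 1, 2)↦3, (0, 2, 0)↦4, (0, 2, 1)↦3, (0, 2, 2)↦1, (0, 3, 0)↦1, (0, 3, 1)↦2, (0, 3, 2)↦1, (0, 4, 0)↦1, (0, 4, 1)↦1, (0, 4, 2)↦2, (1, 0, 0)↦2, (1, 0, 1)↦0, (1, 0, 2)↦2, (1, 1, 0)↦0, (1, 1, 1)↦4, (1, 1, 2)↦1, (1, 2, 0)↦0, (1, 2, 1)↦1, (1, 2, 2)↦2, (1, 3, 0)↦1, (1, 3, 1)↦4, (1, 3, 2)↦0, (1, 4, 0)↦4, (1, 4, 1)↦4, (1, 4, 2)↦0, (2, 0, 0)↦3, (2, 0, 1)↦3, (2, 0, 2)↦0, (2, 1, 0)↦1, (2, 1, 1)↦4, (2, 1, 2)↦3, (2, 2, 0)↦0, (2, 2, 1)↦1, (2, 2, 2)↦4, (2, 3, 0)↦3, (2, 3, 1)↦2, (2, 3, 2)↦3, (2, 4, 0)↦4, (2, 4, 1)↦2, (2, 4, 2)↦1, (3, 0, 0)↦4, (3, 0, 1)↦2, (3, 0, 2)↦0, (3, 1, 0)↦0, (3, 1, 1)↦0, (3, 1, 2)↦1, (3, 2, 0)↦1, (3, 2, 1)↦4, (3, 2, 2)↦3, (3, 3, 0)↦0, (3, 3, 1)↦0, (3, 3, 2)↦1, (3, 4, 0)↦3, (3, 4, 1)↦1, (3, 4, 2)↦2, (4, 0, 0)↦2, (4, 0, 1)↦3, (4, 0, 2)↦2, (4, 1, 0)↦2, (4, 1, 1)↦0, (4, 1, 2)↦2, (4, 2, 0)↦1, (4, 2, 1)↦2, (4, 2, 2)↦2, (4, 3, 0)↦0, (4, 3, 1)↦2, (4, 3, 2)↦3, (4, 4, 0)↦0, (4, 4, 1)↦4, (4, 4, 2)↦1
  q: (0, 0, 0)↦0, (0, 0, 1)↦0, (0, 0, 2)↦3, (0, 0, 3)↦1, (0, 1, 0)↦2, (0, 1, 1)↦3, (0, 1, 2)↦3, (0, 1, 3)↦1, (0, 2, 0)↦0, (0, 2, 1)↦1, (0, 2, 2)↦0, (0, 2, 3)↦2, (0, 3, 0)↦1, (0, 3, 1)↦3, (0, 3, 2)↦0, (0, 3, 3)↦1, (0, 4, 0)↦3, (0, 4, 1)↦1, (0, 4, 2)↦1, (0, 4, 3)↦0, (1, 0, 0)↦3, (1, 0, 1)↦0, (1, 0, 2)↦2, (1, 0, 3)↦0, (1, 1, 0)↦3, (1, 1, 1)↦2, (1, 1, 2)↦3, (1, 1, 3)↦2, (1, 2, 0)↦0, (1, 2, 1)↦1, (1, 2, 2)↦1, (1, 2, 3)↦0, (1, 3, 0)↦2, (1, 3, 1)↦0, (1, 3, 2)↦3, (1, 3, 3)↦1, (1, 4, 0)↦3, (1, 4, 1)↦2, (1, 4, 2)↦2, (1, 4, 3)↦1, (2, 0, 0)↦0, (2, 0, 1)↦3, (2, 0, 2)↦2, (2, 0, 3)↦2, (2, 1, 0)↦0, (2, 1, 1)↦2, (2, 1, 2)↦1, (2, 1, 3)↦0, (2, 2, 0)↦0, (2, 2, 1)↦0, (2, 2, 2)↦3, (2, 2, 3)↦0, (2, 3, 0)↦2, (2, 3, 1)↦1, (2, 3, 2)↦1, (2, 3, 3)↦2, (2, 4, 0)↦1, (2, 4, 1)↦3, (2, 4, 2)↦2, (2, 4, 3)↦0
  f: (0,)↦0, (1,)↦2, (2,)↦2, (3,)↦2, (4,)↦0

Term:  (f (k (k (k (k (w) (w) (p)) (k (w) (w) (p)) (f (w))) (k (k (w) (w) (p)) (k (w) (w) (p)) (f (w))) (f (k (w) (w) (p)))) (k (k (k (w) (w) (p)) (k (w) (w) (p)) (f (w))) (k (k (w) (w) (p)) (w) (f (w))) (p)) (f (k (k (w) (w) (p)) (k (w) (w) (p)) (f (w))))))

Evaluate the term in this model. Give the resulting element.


  w = 3
  w = 3
  p = 2
  (k (w) (w) (p)) = k(3, 3, 2) = 1
  w = 3
  w = 3
  p = 2
  (k (w) (w) (p)) = k(3, 3, 2) = 1
  w = 3
  (f (w)) = f(3,) = 2
  (k (k (w) (w) (p)) (k (w) (w) (p)) (f (w))) = k(1, 1, 2) = 1
  w = 3
  w = 3
  p = 2
  (k (w) (w) (p)) = k(3, 3, 2) = 1
  w = 3
  w = 3
  p = 2
  (k (w) (w) (p)) = k(3, 3, 2) = 1
  w = 3
  (f (w)) = f(3,) = 2
  (k (k (w) (w) (p)) (k (w) (w) (p)) (f (w))) = k(1, 1, 2) = 1
  w = 3
  w = 3
  p = 2
  (k (w) (w) (p)) = k(3, 3, 2) = 1
  (f (k (w) (w) (p))) = f(1,) = 2
  (k (k (k (w) (w) (p)) (k (w) (w) (p)) (f (w))) (k (k (w) (w) (p)) (k (w) (w) (p)) (f (w))) (f (k (w) (w) (p)))) = k(1, 1, 2) = 1
  w = 3
  w = 3
  p = 2
  (k (w) (w) (p)) = k(3, 3, 2) = 1
  w = 3
  w = 3
  p = 2
  (k (w) (w) (p)) = k(3, 3, 2) = 1
  w = 3
  (f (w)) = f(3,) = 2
  (k (k (w) (w) (p)) (k (w) (w) (p)) (f (w))) = k(1, 1, 2) = 1
  w = 3
  w = 3
  p = 2
  (k (w) (w) (p)) = k(3, 3, 2) = 1
  w = 3
  w = 3
  (f (w)) = f(3,) = 2
  (k (k (w) (w) (p)) (w) (f (w))) = k(1, 3, 2) = 0
  p = 2
  (k (k (k (w) (w) (p)) (k (w) (w) (p)) (f (w))) (k (k (w) (w) (p)) (w) (f (w))) (p)) = k(1, 0, 2) = 2
  w = 3
  w = 3
  p = 2
  (k (w) (w) (p)) = k(3, 3, 2) = 1
  w = 3
  w = 3
  p = 2
  (k (w) (w) (p)) = k(3, 3, 2) = 1
  w = 3
  (f (w)) = f(3,) = 2
  (k (k (w) (w) (p)) (k (w) (w) (p)) (f (w))) = k(1, 1, 2) = 1
  (f (k (k (w) (w) (p)) (k (w) (w) (p)) (f (w)))) = f(1,) = 2
  (k (k (k (k (w) (w) (p)) (k (w) (w) (p)) (f (w))) (k (k (w) (w) (p)) (k (w) (w) (p)) (f (w))) (f (k (w) (w) (p)))) (k (k (k (w) (w) (p)) (k (w) (w) (p)) (f (w))) (k (k (w) (w) (p)) (w) (f (w))) (p)) (f (k (k (w) (w) (p)) (k (w) (w) (p)) (f (w))))) = k(1, 2, 2) = 2
  (f (k (k (k (k (w) (w) (p)) (k (w) (w) (p)) (f (w))) (k (k (w) (w) (p)) (k (w) (w) (p)) (f (w))) (f (k (w) (w) (p)))) (k (k (k (w) (w) (p)) (k (w) (w) (p)) (f (w))) (k (k (w) (w) (p)) (w) (f (w))) (p)) (f (k (k (w) (w) (p)) (k (w) (w) (p)) (f (w)))))) = f(2,) = 2

value = 2


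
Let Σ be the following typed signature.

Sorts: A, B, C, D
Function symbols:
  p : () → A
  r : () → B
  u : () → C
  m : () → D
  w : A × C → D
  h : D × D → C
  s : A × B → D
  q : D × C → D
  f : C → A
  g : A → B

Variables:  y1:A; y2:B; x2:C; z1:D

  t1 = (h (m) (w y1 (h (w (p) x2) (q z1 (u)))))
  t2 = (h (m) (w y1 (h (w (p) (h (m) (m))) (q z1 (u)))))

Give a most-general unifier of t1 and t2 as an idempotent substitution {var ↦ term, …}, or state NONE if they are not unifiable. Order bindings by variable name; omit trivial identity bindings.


{x2 ↦ (h (m) (m))}


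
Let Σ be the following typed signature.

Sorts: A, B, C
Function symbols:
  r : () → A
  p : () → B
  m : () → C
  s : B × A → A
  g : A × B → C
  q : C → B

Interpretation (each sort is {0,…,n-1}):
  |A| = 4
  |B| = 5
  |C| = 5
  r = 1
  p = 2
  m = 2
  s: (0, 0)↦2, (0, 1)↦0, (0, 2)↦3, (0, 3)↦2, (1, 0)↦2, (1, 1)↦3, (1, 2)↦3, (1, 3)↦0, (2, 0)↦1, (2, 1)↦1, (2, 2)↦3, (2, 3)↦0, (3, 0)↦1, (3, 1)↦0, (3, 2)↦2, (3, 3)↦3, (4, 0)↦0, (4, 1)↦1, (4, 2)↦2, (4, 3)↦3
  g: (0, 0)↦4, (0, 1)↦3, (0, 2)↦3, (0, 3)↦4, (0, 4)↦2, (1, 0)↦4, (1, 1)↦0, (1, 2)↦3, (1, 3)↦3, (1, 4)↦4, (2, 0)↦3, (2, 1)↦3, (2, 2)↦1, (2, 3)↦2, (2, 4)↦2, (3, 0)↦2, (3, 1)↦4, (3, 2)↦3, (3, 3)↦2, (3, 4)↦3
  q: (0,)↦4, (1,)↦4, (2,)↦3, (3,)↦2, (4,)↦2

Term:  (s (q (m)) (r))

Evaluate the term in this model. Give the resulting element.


value = 0

  m = 2
  (q (m)) = q(2,) = 3
  r = 1
  (s (q (m)) (r)) = s(3, 1) = 0


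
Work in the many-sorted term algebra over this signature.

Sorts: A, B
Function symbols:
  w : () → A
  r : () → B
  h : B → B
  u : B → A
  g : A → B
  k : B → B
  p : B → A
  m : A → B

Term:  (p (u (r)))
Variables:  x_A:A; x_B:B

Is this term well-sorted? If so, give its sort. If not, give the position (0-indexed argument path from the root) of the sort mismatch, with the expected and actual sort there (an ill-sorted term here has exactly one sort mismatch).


ill-sorted at position [0]: expected B, got A

    (r) : B
  (u (r)) : A
(p (u (r))) : ✗ arg 0 at [0] has sort A, expected B


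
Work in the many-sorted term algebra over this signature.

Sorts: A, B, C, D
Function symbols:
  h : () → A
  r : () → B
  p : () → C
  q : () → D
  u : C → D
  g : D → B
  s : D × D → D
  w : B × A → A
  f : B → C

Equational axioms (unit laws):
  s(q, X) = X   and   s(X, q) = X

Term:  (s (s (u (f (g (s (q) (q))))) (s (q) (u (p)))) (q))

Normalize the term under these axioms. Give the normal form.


1. (s (s (u (f (g (s (q) (q))))) (s (q) (u (p)))) (q))  →  (s (u (f (g (s (q) (q))))) (s (q) (u (p))))
2. (s (u (f (g (s (q) (q))))) (s (q) (u (p))))  →  (s (u (f (g (q)))) (s (q) (u (p))))
3. (s (u (f (g (q)))) (s (q) (u (p))))  →  (s (u (f (g (q)))) (u (p)))

normal form = (s (u (f (g (q)))) (u (p)))


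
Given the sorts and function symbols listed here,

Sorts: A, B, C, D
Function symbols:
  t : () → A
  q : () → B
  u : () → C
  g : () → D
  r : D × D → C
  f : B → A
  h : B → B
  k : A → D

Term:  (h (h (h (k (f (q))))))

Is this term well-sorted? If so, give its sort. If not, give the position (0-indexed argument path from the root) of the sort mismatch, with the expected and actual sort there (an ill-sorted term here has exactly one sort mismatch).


          (q) : B
        (f (q)) : A
      (k (f (q))) : D
    (h (k (f (q)))) : ✗ arg 0 at [0, 0, 0] has sort D, expected B

ill-sorted at position [0, 0, 0]: expected B, got D


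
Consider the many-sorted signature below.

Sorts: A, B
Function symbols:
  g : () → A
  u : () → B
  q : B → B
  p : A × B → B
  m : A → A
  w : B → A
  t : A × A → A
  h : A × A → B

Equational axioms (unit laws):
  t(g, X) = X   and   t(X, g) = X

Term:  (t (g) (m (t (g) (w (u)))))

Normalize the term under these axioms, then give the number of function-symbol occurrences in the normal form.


1. (t (g) (m (t (g) (w (u)))))  →  (m (t (g) (w (u))))
2. (m (t (g) (w (u))))  →  (m (w (u)))
normal form: (m (w (u)))

size = 3


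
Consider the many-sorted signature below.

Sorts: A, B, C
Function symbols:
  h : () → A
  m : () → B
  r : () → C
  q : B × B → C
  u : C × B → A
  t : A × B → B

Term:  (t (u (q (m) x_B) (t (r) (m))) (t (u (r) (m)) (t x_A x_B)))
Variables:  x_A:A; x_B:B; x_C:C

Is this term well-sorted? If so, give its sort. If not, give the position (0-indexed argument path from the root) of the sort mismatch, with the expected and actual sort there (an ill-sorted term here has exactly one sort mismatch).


ill-sorted at position [0, 1, 0]: expected A, got C

      (m) : B
      x_B : B
    (q (m) x_B) : C
      (r) : C
      (m) : B
    (t (r) (m)) : ✗ arg 0 at [0, 1, 0] has sort C, expected A
      (r) : C
      (m) : B
    (u (r) (m)) : A
      x_A : A
      x_B : B
    (t x_A x_B) : B
  (t (u (r) (m)) (t x_A x_B)) : B


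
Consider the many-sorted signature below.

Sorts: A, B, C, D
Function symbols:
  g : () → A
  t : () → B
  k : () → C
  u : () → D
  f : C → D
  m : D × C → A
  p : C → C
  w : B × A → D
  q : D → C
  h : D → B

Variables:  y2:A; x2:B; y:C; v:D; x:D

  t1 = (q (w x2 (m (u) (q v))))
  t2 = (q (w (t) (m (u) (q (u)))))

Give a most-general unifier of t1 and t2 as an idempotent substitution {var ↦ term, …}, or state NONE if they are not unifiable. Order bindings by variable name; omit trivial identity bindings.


{v ↦ (u), x2 ↦ (t)}


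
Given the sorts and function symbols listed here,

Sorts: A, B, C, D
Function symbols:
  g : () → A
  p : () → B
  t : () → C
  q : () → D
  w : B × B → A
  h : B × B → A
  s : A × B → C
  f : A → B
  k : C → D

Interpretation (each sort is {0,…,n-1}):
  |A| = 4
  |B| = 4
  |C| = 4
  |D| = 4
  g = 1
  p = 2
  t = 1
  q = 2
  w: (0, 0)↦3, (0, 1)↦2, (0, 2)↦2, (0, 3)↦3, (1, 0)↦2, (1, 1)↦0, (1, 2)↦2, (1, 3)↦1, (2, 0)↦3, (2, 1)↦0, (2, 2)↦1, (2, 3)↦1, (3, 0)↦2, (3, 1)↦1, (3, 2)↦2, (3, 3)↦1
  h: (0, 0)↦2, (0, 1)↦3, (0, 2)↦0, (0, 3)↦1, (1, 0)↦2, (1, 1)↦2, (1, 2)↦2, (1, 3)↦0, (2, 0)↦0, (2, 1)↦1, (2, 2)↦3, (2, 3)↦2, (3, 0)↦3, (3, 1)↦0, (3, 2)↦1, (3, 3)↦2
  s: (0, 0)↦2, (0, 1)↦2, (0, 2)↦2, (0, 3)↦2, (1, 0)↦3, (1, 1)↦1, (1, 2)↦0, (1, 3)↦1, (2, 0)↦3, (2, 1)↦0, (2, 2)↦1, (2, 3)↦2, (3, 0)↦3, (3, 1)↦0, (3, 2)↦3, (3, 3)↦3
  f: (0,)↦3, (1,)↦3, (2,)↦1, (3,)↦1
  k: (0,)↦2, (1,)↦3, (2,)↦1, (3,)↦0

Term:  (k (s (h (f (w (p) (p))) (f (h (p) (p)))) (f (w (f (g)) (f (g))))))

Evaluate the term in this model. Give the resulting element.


  p = 2
  p = 2
  (w (p) (p)) = w(2, 2) = 1
  (f (w (p) (p))) = f(1,) = 3
  p = 2
  p = 2
  (h (p) (p)) = h(2, 2) = 3
  (f (h (p) (p))) = f(3,) = 1
  (h (f (w (p) (p))) (f (h (p) (p)))) = h(3, 1) = 0
  g = 1
  (f (g)) = f(1,) = 3
  g = 1
  (f (g)) = f(1,) = 3
  (w (f (g)) (f (g))) = w(3, 3) = 1
  (f (w (f (g)) (f (g)))) = f(1,) = 3
  (s (h (f (w (p) (p))) (f (h (p) (p)))) (f (w (f (g)) (f (g))))) = s(0, 3) = 2
  (k (s (h (f (w (p) (p))) (f (h (p) (p)))) (f (w (f (g)) (f (g)))))) = k(2,) = 1

value = 1


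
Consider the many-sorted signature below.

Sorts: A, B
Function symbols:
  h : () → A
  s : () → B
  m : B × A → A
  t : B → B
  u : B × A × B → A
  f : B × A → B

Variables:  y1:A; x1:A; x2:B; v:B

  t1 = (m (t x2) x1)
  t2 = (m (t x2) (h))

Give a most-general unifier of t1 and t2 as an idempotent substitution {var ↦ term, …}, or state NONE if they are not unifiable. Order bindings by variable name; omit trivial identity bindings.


{x1 ↦ (h)}


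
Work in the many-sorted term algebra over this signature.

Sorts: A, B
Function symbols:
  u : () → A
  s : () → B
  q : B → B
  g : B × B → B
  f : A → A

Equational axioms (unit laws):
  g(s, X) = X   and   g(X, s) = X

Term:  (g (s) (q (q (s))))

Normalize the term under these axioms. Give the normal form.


1. (g (s) (q (q (s))))  →  (q (q (s)))

normal form = (q (q (s)))


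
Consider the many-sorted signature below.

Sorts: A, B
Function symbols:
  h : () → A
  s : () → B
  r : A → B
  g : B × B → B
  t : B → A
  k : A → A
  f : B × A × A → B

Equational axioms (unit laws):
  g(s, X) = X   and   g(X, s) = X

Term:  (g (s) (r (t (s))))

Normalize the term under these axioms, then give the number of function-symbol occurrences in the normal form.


1. (g (s) (r (t (s))))  →  (r (t (s)))
normal form: (r (t (s)))

size = 3


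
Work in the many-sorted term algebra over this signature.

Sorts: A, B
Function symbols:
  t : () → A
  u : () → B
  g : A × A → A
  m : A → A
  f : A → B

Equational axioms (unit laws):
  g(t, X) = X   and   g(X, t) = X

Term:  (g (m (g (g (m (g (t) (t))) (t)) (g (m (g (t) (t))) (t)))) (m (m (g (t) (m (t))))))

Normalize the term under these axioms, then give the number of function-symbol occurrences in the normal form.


1. (g (m (g (g (m (g (t) (t))) (t)) (g (m (g (t) (t))) (t)))) (m (m (g (t) (m (t))))))  →  (g (m (g (m (g (t) (t))) (g (m (g (t) (t))) (t)))) (m (m (g (t) (m (t))))))
2. (g (m (g (m (g (t) (t))) (g (m (g (t) (t))) (t)))) (m (m (g (t) (m (t))))))  →  (g (m (g (m (t)) (g (m (g (t) (t))) (t)))) (m (m (g (t) (m (t))))))
3. (g (m (g (m (t)) (g (m (g (t) (t))) (t)))) (m (m (g (t) (m (t))))))  →  (g (m (g (m (t)) (m (g (t) (t))))) (m (m (g (t) (m (t))))))
4. (g (m (g (m (t)) (m (g (t) (t))))) (m (m (g (t) (m (t))))))  →  (g (m (g (m (t)) (m (t)))) (m (m (g (t) (m (t))))))
5. (g (m (g (m (t)) (m (t)))) (m (m (g (t) (m (t))))))  →  (g (m (g (m (t)) (m (t)))) (m (m (m (t)))))
normal form: (g (m (g (m (t)) (m (t)))) (m (m (m (t)))))

size = 11


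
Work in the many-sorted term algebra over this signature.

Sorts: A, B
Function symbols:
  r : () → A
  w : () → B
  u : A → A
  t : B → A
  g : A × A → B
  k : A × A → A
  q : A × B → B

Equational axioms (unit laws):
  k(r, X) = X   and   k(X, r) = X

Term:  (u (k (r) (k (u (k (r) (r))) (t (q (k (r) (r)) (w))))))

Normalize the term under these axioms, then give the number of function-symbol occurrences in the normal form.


1. (u (k (r) (k (u (k (r) (r))) (t (q (k (r) (r)) (w))))))  →  (u (k (u (k (r) (r))) (t (q (k (r) (r)) (w)))))
2. (u (k (u (k (r) (r))) (t (q (k (r) (r)) (w)))))  →  (u (k (u (r)) (t (q (k (r) (r)) (w)))))
3. (u (k (u (r)) (t (q (k (r) (r)) (w)))))  →  (u (k (u (r)) (t (q (r) (w)))))
normal form: (u (k (u (r)) (t (q (r) (w)))))

size = 8


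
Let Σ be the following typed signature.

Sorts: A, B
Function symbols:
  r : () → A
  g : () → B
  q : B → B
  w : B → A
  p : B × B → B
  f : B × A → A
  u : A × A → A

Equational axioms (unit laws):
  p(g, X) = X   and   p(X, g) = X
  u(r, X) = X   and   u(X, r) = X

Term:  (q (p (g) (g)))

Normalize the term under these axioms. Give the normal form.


1. (q (p (g) (g)))  →  (q (g))

normal form = (q (g))


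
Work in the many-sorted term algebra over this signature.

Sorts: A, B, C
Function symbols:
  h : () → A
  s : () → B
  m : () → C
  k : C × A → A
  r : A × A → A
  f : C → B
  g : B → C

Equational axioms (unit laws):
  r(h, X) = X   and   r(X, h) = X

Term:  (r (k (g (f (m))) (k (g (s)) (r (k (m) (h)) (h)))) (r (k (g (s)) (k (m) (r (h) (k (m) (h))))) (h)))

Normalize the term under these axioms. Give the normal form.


normal form = (r (k (g (f (m))) (k (g (s)) (k (m) (h)))) (k (g (s)) (k (m) (k (m) (h)))))

1. (r (k (g (f (m))) (k (g (s)) (r (k (m) (h)) (h)))) (r (k (g (s)) (k (m) (r (h) (k (m) (h))))) (h)))  →  (r (k (g (f (m))) (k (g (s)) (k (m) (h)))) (r (k (g (s)) (k (m) (r (h) (k (m) (h))))) (h)))
2. (r (k (g (f (m))) (k (g (s)) (k (m) (h)))) (r (k (g (s)) (k (m) (r (h) (k (m) (h))))) (h)))  →  (r (k (g (f (m))) (k (g (s)) (k (m) (h)))) (k (g (s)) (k (m) (r (h) (k (m) (h))))))
3. (r (k (g (f (m))) (k (g (s)) (k (m) (h)))) (k (g (s)) (k (m) (r (h) (k (m) (h))))))  →  (r (k (g (f (m))) (k (g (s)) (k (m) (h)))) (k (g (s)) (k (m) (k (m) (h)))))


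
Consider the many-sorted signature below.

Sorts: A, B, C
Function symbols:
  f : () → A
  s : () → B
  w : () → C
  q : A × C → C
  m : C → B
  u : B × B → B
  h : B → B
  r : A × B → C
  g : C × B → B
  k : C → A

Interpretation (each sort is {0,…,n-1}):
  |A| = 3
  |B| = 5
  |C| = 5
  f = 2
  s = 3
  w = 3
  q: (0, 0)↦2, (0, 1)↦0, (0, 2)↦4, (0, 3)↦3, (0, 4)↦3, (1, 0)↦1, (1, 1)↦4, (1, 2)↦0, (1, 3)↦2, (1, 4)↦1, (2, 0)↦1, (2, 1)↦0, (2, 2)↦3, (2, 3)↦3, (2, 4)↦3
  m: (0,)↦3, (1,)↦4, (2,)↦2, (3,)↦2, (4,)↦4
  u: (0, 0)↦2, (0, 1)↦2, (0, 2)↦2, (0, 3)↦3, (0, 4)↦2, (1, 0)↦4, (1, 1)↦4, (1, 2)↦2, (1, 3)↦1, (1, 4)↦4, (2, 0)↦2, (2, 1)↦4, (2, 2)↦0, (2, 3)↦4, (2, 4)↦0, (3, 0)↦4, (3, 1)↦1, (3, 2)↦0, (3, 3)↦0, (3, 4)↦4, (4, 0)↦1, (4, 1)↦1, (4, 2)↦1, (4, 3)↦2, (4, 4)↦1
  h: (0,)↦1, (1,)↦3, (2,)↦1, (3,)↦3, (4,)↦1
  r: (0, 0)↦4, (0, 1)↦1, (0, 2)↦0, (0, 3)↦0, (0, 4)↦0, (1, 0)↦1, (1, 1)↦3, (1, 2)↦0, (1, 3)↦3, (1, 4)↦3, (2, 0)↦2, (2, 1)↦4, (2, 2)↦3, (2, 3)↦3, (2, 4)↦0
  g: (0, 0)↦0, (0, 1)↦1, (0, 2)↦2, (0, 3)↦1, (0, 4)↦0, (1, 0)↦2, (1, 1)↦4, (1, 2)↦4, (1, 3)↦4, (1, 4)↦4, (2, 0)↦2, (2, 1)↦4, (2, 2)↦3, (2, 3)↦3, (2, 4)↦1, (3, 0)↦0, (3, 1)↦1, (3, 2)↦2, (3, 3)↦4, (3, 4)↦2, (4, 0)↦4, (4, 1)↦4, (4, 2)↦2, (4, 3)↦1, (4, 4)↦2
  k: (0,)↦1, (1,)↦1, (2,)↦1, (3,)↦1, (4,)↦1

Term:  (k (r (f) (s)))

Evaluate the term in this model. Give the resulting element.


  f = 2
  s = 3
  (r (f) (s)) = r(2, 3) = 3
  (k (r (f) (s))) = k(3,) = 1

value = 1


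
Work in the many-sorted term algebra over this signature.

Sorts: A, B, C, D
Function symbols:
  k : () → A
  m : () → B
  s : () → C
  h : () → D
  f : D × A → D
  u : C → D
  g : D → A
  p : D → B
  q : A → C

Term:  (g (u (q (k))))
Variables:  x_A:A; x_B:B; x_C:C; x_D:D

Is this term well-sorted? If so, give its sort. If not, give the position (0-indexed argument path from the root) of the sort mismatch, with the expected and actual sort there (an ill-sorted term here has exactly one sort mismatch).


well-sorted; sort = A

      (k) : A
    (q (k)) : C
  (u (q (k))) : D
(g (u (q (k)))) : A


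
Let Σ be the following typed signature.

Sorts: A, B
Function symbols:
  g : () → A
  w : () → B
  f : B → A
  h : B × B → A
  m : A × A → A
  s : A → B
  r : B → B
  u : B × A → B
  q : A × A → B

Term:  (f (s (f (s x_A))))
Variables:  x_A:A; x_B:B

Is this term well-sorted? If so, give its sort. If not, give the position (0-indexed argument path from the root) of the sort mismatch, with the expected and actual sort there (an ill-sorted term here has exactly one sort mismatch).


well-sorted; sort = A

        x_A : A
      (s x_A) : B
    (f (s x_A)) : A
  (s (f (s x_A))) : B
(f (s (f (s x_A)))) : A


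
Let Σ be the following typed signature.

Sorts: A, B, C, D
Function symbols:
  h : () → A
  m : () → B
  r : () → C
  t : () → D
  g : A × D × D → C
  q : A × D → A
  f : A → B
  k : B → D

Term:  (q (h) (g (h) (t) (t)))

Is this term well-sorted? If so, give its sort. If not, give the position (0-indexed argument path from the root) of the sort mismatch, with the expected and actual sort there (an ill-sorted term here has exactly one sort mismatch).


  (h) : A
    (h) : A
    (t) : D
    (t) : D
  (g (h) (t) (t)) : C
(q (h) (g (h) (t) (t))) : ✗ arg 1 at [1] has sort C, expected D

ill-sorted at position [1]: expected D, got C


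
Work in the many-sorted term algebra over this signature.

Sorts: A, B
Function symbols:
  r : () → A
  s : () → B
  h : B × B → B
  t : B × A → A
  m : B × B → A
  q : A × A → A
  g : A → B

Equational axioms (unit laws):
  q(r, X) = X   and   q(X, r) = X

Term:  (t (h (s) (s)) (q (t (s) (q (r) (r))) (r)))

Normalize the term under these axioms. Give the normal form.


normal form = (t (h (s) (s)) (t (s) (r)))

1. (t (h (s) (s)) (q (t (s) (q (r) (r))) (r)))  →  (t (h (s) (s)) (t (s) (q (r) (r))))
2. (t (h (s) (s)) (t (s) (q (r) (r))))  →  (t (h (s) (s)) (t (s) (r)))


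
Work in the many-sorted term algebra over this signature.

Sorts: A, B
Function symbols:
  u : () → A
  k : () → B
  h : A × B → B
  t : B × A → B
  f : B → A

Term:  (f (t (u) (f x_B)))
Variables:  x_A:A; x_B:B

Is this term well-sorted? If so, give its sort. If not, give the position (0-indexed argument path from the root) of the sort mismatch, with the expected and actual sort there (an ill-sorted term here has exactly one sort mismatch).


ill-sorted at position [0, 0]: expected B, got A

    (u) : A
      x_B : B
    (f x_B) : A
  (t (u) (f x_B)) : ✗ arg 0 at [0, 0] has sort A, expected B


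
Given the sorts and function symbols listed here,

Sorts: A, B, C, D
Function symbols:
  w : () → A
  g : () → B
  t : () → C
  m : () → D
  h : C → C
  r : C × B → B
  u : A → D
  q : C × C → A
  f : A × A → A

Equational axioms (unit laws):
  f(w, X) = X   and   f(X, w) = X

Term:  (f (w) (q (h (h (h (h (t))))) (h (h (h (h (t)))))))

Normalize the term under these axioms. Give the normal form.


normal form = (q (h (h (h (h (t))))) (h (h (h (h (t))))))

1. (f (w) (q (h (h (h (h (t))))) (h (h (h (h (t)))))))  →  (q (h (h (h (h (t))))) (h (h (h (h (t))))))


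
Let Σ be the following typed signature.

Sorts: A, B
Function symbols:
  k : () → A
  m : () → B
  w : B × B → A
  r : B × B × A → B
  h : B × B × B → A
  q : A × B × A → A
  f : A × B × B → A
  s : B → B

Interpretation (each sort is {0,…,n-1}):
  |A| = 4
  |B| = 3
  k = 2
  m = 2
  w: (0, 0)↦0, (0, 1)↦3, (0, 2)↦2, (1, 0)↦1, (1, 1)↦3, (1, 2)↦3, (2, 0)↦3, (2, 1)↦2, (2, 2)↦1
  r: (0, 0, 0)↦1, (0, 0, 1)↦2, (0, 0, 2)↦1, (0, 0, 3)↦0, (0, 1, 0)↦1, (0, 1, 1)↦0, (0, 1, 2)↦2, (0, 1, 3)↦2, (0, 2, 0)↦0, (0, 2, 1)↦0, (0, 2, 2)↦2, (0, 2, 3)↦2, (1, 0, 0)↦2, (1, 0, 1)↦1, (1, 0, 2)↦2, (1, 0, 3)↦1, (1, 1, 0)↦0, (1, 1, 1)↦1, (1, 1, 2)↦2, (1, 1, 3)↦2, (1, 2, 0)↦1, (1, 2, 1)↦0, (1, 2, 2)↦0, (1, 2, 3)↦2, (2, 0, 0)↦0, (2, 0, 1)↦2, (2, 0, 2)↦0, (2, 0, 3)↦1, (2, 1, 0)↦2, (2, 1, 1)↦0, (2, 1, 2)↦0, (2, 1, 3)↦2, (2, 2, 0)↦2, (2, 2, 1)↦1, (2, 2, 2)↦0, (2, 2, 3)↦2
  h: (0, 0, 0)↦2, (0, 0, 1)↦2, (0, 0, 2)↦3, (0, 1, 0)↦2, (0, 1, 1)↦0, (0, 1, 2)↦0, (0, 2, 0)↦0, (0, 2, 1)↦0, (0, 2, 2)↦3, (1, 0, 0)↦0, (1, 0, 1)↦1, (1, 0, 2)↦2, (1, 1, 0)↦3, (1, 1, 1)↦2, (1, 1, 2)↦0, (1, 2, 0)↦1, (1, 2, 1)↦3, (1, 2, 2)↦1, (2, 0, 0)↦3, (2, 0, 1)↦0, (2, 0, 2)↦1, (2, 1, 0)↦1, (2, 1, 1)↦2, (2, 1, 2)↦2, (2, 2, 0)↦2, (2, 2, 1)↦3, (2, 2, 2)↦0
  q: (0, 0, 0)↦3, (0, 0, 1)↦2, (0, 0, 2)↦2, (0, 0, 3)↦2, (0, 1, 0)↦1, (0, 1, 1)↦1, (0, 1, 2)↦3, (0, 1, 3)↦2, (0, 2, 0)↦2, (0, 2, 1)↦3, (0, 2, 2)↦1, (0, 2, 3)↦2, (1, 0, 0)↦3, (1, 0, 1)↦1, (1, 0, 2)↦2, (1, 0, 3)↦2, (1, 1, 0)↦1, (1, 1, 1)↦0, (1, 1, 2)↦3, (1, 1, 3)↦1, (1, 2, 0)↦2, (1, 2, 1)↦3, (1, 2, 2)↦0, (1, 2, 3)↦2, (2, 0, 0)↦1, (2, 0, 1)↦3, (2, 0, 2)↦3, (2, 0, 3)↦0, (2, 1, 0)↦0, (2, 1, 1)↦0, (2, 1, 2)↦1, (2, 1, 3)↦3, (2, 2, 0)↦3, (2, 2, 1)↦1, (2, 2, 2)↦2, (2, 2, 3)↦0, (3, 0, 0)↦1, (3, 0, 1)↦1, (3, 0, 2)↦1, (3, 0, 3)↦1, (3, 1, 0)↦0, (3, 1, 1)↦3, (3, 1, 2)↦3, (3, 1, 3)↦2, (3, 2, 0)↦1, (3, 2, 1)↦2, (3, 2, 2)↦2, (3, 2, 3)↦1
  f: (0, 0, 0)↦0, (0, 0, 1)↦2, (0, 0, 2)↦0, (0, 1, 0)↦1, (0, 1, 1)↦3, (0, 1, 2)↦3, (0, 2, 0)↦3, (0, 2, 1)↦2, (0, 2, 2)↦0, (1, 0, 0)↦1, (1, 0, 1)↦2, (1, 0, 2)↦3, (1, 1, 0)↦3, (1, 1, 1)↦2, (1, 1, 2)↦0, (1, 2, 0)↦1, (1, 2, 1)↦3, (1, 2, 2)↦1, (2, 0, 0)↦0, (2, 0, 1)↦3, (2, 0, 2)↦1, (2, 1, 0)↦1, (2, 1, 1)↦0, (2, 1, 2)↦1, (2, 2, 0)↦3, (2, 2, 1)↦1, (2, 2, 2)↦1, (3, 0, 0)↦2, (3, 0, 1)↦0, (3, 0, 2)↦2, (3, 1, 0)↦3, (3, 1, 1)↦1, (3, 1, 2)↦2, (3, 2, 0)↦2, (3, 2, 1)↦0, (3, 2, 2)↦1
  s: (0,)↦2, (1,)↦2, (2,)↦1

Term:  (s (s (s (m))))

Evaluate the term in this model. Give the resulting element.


  m = 2
  (s (m)) = s(2,) = 1
  (s (s (m))) = s(1,) = 2
  (s (s (s (m)))) = s(2,) = 1

value = 1


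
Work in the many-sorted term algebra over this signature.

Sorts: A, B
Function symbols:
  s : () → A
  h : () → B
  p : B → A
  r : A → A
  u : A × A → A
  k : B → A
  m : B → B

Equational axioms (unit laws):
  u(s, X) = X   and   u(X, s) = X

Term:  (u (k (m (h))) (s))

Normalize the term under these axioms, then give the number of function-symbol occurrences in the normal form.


1. (u (k (m (h))) (s))  →  (k (m (h)))
normal form: (k (m (h)))

size = 3


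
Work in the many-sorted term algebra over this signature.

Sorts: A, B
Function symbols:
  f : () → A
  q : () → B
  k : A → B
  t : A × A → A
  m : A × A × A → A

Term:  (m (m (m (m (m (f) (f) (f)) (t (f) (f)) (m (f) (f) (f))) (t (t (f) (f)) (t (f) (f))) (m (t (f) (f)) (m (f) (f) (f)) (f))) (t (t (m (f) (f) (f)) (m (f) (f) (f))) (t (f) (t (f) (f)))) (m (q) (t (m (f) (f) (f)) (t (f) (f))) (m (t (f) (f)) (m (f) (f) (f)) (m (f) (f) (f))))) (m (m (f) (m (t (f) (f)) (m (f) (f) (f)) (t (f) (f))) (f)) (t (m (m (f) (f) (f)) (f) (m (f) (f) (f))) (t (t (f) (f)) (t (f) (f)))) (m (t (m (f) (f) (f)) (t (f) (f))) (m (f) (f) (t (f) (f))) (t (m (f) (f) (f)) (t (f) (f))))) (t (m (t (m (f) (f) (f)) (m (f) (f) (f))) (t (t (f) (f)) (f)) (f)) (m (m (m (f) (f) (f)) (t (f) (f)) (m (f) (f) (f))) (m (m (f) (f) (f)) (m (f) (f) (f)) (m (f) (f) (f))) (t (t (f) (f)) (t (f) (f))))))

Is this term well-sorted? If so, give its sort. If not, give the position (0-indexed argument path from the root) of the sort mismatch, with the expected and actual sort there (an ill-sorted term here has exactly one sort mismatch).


ill-sorted at position [0, 2, 0]: expected A, got B

          (f) : A
          (f) : A
          (f) : A
        (m (f) (f) (f)) : A
          (f) : A
          (f) : A
        (t (f) (f)) : A
          (f) : A
          (f) : A
          (f) : A
        (m (f) (f) (f)) : A
      (m (m (f) (f) (f)) (t (f) (f)) (m (f) (f) (f))) : A
          (f) : A
          (f) : A
        (t (f) (f)) : A
          (f) : A
          (f) : A
        (t (f) (f)) : A
      (t (t (f) (f)) (t (f) (f))) : A
          (f) : A
          (f) : A
        (t (f) (f)) : A
          (f) : A
          (f) : A
          (f) : A
        (m (f) (f) (f)) : A
        (f) : A
      (m (t (f) (f)) (m (f) (f) (f)) (f)) : A
    (m (m (m (f) (f) (f)) (t (f) (f)) (m (f) (f) (f))) (t (t (f) (f)) (t (f) (f))) (m (t (f) (f)) (m (f) (f) (f)) (f))) : A
          (f) : A
          (f) : A
          (f) : A
        (m (f) (f) (f)) : A
          (f) : A
          (f) : A
          (f) : A
        (m (f) (f) (f)) : A
      (t (m (f) (f) (f)) (m (f) (f) (f))) : A
        (f) : A
          (f) : A
          (f) : A
        (t (f) (f)) : A
      (t (f) (t (f) (f))) : A
    (t (t (m (f) (f) (f)) (m (f) (f) (f))) (t (f) (t (f) (f)))) : A
      (q) : B
          (f) : A
          (f) : A
          (f) : A
        (m (f) (f) (f)) : A
          (f) : A
          (f) : A
        (t (f) (f)) : A
      (t (m (f) (f) (f)) (t (f) (f))) : A
          (f) : A
          (f) : A
        (t (f) (f)) : A
          (f) : A
          (f) : A
          (f) : A
        (m (f) (f) (f)) : A
          (f) : A
          (f) : A
          (f) : A
        (m (f) (f) (f)) : A
      (m (t (f) (f)) (m (f) (f) (f)) (m (f) (f) (f))) : A
    (m (q) (t (m (f) (f) (f)) (t (f) (f))) (m (t (f) (f)) (m (f) (f) (f)) (m (f) (f) (f)))) : ✗ arg 0 at [0, 2, 0] has sort B, expected A
      (f) : A
          (f) : A
          (f) : A
        (t (f) (f)) : A
          (f) : A
          (f) : A
          (f) : A
        (m (f) (f) (f)) : A
          (f) : A
          (f) : A
        (t (f) (f)) : A
      (m (t (f) (f)) (m (f) (f) (f)) (t (f) (f))) : A
      (f) : A
    (m (f) (m (t (f) (f)) (m (f) (f) (f)) (t (f) (f))) (f)) : A
          (f) : A
          (f) : A
          (f) : A
        (m (f) (f) (f)) : A
        (f) : A
          (f) : A
          (f) : A
          (f) : A
        (m (f) (f) (f)) : A
      (m (m (f) (f) (f)) (f) (m (f) (f) (f))) : A
          (f) : A
          (f) : A
        (t (f) (f)) : A
          (f) : A
          (f) : A
        (t (f) (f)) : A
      (t (t (f) (f)) (t (f) (f))) : A
    (t (m (m (f) (f) (f)) (f) (m (f) (f) (f))) (t (t (f) (f)) (t (f) (f)))) : A
          (f) : A
          (f) : A
          (f) : A
        (m (f) (f) (f)) : A
          (f) : A
          (f) : A
        (t (f) (f)) : A
      (t (m (f) (f) (f)) (t (f) (f))) : A
        (f) : A
        (f) : A
          (f) : A
          (f) : A
        (t (f) (f)) : A
      (m (f) (f) (t (f) (f))) : A
          (f) : A
          (f) : A
          (f) : A
        (m (f) (f) (f)) : A
          (f) : A
          (f) : A
        (t (f) (f)) : A
      (t (m (f) (f) (f)) (t (f) (f))) : A
    (m (t (m (f) (f) (f)) (t (f) (f))) (m (f) (f) (t (f) (f))) (t (m (f) (f) (f)) (t (f) (f)))) : A
  (m (m (f) (m (t (f) (f)) (m (f) (f) (f)) (t (f) (f))) (f)) (t (m (m (f) (f) (f)) (f) (m (f) (f) (f))) (t (t (f) (f)) (t (f) (f)))) (m (t (m (f) (f) (f)) (t (f) (f))) (m (f) (f) (t (f) (f))) (t (m (f) (f) (f)) (t (f) (f))))) : A
          (f) : A
          (f) : A
          (f) : A
        (m (f) (f) (f)) : A
          (f) : A
          (f) : A
          (f) : A
        (m (f) (f) (f)) : A
      (t (m (f) (f) (f)) (m (f) (f) (f))) : A
          (f) : A
          (f) : A
        (t (f) (f)) : A
        (f) : A
      (t (t (f) (f)) (f)) : A
      (f) : A
    (m (t (m (f) (f) (f)) (m (f) (f) (f))) (t (t (f) (f)) (f)) (f)) : A
          (f) : A
          (f) : A
          (f) : A
        (m (f) (f) (f)) : A
          (f) : A
          (f) : A
        (t (f) (f)) : A
          (f) : A
          (f) : A
          (f) : A
        (m (f) (f) (f)) : A
      (m (m (f) (f) (f)) (t (f) (f)) (m (f) (f) (f))) : A
          (f) : A
          (f) : A
          (f) : A
        (m (f) (f) (f)) : A
          (f) : A
          (f) : A
          (f) : A
        (m (f) (f) (f)) : A
          (f) : A
          (f) : A
          (f) : A
        (m (f) (f) (f)) : A
      (m (m (f) (f) (f)) (m (f) (f) (f)) (m (f) (f) (f))) : A
          (f) : A
          (f) : A
        (t (f) (f)) : A
          (f) : A
          (f) : A
        (t (f) (f)) : A
      (t (t (f) (f)) (t (f) (f))) : A
    (m (m (m (f) (f) (f)) (t (f) (f)) (m (f) (f) (f))) (m (m (f) (f) (f)) (m (f) (f) (f)) (m (f) (f) (f))) (t (t (f) (f)) (t (f) (f)))) : A
  (t (m (t (m (f) (f) (f)) (m (f) (f) (f))) (t (t (f) (f)) (f)) (f)) (m (m (m (f) (f) (f)) (t (f) (f)) (m (f) (f) (f))) (m (m (f) (f) (f)) (m (f) (f) (f)) (m (f) (f) (f))) (t (t (f) (f)) (t (f) (f))))) : A


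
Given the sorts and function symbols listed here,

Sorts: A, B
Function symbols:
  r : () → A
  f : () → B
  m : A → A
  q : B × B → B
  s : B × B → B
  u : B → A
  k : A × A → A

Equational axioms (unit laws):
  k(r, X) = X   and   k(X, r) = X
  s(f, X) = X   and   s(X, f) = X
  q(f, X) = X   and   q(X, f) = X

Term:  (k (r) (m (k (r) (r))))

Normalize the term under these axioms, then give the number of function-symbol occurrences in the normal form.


size = 2

1. (k (r) (m (k (r) (r))))  →  (m (k (r) (r)))
2. (m (k (r) (r)))  →  (m (r))
normal form: (m (r))


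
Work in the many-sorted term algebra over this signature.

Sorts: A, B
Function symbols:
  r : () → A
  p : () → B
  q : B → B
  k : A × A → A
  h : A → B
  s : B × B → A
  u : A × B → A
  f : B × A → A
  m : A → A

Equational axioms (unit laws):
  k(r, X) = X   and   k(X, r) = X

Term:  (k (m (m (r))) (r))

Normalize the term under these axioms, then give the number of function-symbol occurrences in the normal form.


1. (k (m (m (r))) (r))  →  (m (m (r)))
normal form: (m (m (r)))

size = 3


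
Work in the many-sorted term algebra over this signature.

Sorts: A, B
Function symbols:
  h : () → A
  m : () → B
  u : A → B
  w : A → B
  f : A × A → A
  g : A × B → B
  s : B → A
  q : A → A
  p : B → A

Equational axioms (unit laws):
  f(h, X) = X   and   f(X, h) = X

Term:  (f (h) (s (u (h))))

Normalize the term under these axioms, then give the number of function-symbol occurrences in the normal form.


size = 3

1. (f (h) (s (u (h))))  →  (s (u (h)))
normal form: (s (u (h)))


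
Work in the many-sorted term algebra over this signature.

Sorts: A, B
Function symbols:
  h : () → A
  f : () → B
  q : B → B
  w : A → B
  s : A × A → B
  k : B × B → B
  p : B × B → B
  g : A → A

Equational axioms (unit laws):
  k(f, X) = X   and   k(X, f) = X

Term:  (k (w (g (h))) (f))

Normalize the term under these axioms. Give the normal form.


normal form = (w (g (h)))

1. (k (w (g (h))) (f))  →  (w (g (h)))


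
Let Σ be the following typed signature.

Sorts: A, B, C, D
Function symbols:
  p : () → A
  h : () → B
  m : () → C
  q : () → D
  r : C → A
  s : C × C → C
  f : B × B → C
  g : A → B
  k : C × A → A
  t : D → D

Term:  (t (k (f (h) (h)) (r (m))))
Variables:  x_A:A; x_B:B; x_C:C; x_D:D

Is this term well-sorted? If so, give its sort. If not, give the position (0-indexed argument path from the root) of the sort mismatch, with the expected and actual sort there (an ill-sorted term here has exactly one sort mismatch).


      (h) : B
      (h) : B
    (f (h) (h)) : C
      (m) : C
    (r (m)) : A
  (k (f (h) (h)) (r (m))) : A
(t (k (f (h) (h)) (r (m)))) : ✗ arg 0 at [0] has sort A, expected D

ill-sorted at position [0]: expected D, got A


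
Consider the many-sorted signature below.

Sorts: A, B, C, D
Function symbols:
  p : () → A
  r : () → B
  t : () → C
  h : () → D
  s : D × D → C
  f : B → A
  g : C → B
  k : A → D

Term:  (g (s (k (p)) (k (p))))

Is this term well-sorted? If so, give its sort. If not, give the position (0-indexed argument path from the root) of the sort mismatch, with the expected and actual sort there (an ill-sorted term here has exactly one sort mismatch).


      (p) : A
    (k (p)) : D
      (p) : A
    (k (p)) : D
  (s (k (p)) (k (p))) : C
(g (s (k (p)) (k (p)))) : B

well-sorted; sort = B


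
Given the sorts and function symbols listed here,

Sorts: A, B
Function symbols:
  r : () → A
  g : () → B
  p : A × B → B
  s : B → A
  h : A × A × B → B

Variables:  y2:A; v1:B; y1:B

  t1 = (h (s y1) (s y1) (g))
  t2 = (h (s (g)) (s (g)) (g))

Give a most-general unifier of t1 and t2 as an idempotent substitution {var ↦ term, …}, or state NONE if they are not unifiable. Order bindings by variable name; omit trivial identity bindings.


{y1 ↦ (g)}


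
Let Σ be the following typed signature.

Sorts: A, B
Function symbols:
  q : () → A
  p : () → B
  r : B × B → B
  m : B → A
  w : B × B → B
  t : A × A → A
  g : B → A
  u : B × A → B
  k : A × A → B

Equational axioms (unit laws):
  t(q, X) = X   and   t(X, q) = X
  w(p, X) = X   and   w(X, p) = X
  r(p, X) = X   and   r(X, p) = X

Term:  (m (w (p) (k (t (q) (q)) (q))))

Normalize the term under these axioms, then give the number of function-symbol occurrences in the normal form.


1. (m (w (p) (k (t (q) (q)) (q))))  →  (m (k (t (q) (q)) (q)))
2. (m (k (t (q) (q)) (q)))  →  (m (k (q) (q)))
normal form: (m (k (q) (q)))

size = 4


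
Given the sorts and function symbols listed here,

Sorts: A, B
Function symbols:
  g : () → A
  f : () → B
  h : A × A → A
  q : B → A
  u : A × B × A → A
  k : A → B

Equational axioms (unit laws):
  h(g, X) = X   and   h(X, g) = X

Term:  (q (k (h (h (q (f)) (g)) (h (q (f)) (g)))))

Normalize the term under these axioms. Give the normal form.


1. (q (k (h (h (q (f)) (g)) (h (q (f)) (g)))))  →  (q (k (h (q (f)) (h (q (f)) (g)))))
2. (q (k (h (q (f)) (h (q (f)) (g)))))  →  (q (k (h (q (f)) (q (f)))))

normal form = (q (k (h (q (f)) (q (f)))))


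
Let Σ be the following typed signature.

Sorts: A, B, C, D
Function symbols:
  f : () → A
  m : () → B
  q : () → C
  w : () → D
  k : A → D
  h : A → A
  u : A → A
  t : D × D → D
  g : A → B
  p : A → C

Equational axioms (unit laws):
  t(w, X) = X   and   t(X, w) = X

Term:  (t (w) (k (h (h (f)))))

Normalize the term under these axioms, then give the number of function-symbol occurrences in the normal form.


1. (t (w) (k (h (h (f)))))  →  (k (h (h (f))))
normal form: (k (h (h (f))))

size = 4


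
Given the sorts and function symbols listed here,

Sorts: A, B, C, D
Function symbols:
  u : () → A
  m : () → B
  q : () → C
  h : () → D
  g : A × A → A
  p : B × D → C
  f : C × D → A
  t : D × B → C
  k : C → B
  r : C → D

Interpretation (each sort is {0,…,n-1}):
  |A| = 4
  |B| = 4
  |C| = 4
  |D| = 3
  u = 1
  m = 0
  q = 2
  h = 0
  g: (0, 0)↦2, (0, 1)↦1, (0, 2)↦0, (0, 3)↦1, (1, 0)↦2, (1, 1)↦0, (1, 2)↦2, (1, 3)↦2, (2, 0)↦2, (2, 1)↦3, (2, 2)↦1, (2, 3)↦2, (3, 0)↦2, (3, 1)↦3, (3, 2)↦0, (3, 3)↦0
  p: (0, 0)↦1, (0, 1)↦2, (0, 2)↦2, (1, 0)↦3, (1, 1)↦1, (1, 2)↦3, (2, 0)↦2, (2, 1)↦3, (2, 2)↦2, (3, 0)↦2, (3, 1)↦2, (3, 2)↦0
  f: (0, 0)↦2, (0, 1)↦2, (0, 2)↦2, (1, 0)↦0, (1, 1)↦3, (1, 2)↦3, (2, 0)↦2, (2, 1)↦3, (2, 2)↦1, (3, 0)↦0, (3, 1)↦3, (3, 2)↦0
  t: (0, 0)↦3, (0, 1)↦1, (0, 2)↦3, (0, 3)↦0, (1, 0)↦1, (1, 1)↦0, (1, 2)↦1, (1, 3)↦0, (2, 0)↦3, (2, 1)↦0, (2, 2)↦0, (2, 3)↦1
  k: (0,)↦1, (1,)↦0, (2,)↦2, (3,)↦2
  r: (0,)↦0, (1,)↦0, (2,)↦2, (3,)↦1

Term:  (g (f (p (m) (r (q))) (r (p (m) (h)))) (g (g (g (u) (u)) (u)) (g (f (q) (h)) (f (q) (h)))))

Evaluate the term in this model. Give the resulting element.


  m = 0
  q = 2
  (r (q)) = r(2,) = 2
  (p (m) (r (q))) = p(0, 2) = 2
  m = 0
  h = 0
  (p (m) (h)) = p(0, 0) = 1
  (r (p (m) (h))) = r(1,) = 0
  (f (p (m) (r (q))) (r (p (m) (h)))) = f(2, 0) = 2
  u = 1
  u = 1
  (g (u) (u)) = g(1, 1) = 0
  u = 1
  (g (g (u) (u)) (u)) = g(0, 1) = 1
  q = 2
  h = 0
  (f (q) (h)) = f(2, 0) = 2
  q = 2
  h = 0
  (f (q) (h)) = f(2, 0) = 2
  (g (f (q) (h)) (f (q) (h))) = g(2, 2) = 1
  (g (g (g (u) (u)) (u)) (g (f (q) (h)) (f (q) (h)))) = g(1, 1) = 0
  (g (f (p (m) (r (q))) (r (p (m) (h)))) (g (g (g (u) (u)) (u)) (g (f (q) (h)) (f (q) (h))))) = g(2, 0) = 2

value = 2


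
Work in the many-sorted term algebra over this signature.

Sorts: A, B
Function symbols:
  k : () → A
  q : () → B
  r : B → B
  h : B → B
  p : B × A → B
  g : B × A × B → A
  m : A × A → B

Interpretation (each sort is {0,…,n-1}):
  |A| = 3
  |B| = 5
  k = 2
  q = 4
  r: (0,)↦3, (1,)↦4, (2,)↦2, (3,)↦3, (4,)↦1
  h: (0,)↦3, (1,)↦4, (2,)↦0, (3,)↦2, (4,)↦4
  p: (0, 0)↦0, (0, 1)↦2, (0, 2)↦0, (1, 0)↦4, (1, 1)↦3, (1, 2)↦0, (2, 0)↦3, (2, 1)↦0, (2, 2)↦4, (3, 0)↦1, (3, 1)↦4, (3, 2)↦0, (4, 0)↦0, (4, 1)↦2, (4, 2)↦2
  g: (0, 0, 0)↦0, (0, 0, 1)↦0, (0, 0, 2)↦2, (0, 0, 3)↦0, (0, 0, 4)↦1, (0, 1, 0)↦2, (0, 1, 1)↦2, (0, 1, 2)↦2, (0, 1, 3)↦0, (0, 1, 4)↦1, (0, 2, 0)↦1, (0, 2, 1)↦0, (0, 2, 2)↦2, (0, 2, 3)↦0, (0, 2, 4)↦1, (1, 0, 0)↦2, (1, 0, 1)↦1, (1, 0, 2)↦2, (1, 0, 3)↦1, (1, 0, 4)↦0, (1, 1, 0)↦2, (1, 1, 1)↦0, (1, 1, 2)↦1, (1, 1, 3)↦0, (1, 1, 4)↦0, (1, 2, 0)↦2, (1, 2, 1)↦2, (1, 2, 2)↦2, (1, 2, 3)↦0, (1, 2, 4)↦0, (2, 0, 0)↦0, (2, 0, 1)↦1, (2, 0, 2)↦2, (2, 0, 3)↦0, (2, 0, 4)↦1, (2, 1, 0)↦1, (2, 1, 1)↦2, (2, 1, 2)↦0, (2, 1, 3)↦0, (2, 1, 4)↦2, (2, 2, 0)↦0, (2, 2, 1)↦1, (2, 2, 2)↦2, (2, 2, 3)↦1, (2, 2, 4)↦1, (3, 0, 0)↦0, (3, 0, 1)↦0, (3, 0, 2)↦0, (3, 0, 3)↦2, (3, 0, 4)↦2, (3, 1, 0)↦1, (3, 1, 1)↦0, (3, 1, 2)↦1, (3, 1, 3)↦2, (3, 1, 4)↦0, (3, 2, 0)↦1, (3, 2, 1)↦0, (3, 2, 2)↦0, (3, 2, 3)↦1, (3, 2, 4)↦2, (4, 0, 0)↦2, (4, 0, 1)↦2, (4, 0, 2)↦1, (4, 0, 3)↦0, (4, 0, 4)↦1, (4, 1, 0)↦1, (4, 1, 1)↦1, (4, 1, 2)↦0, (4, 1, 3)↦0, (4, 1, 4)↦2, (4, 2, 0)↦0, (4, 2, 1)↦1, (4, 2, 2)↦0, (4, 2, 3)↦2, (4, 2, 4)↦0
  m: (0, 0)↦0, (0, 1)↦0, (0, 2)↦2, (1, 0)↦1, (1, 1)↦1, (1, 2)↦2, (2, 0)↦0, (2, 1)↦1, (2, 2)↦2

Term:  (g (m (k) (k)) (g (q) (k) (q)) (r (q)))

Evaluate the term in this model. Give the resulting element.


value = 1

  k = 2
  k = 2
  (m (k) (k)) = m(2, 2) = 2
  q = 4
  k = 2
  q = 4
  (g (q) (k) (q)) = g(4, 2, 4) = 0
  q = 4
  (r (q)) = r(4,) = 1
  (g (m (k) (k)) (g (q) (k) (q)) (r (q))) = g(2, 0, 1) = 1
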